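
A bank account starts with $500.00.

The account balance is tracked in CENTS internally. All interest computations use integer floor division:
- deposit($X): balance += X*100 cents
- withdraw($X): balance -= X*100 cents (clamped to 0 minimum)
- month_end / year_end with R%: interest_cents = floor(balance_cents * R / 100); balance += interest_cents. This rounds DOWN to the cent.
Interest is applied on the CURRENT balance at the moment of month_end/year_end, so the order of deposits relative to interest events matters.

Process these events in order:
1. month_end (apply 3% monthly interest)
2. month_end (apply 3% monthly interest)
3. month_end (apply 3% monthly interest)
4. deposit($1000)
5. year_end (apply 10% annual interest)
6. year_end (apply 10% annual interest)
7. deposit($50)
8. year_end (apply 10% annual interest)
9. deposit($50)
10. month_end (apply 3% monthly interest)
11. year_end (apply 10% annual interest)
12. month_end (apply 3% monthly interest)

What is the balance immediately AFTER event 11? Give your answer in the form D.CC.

After 1 (month_end (apply 3% monthly interest)): balance=$515.00 total_interest=$15.00
After 2 (month_end (apply 3% monthly interest)): balance=$530.45 total_interest=$30.45
After 3 (month_end (apply 3% monthly interest)): balance=$546.36 total_interest=$46.36
After 4 (deposit($1000)): balance=$1546.36 total_interest=$46.36
After 5 (year_end (apply 10% annual interest)): balance=$1700.99 total_interest=$200.99
After 6 (year_end (apply 10% annual interest)): balance=$1871.08 total_interest=$371.08
After 7 (deposit($50)): balance=$1921.08 total_interest=$371.08
After 8 (year_end (apply 10% annual interest)): balance=$2113.18 total_interest=$563.18
After 9 (deposit($50)): balance=$2163.18 total_interest=$563.18
After 10 (month_end (apply 3% monthly interest)): balance=$2228.07 total_interest=$628.07
After 11 (year_end (apply 10% annual interest)): balance=$2450.87 total_interest=$850.87

Answer: 2450.87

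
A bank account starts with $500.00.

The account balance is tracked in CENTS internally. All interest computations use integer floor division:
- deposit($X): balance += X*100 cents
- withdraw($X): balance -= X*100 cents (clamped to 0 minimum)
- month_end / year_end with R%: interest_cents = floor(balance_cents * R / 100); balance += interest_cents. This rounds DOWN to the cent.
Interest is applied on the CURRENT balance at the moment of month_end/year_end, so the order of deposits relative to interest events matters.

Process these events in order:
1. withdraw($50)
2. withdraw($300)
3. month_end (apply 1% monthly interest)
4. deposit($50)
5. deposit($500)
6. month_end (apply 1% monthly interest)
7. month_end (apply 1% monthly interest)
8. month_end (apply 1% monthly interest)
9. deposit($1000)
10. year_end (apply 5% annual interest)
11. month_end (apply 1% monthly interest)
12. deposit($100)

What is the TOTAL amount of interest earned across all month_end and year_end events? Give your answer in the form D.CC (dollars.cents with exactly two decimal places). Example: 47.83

Answer: 126.95

Derivation:
After 1 (withdraw($50)): balance=$450.00 total_interest=$0.00
After 2 (withdraw($300)): balance=$150.00 total_interest=$0.00
After 3 (month_end (apply 1% monthly interest)): balance=$151.50 total_interest=$1.50
After 4 (deposit($50)): balance=$201.50 total_interest=$1.50
After 5 (deposit($500)): balance=$701.50 total_interest=$1.50
After 6 (month_end (apply 1% monthly interest)): balance=$708.51 total_interest=$8.51
After 7 (month_end (apply 1% monthly interest)): balance=$715.59 total_interest=$15.59
After 8 (month_end (apply 1% monthly interest)): balance=$722.74 total_interest=$22.74
After 9 (deposit($1000)): balance=$1722.74 total_interest=$22.74
After 10 (year_end (apply 5% annual interest)): balance=$1808.87 total_interest=$108.87
After 11 (month_end (apply 1% monthly interest)): balance=$1826.95 total_interest=$126.95
After 12 (deposit($100)): balance=$1926.95 total_interest=$126.95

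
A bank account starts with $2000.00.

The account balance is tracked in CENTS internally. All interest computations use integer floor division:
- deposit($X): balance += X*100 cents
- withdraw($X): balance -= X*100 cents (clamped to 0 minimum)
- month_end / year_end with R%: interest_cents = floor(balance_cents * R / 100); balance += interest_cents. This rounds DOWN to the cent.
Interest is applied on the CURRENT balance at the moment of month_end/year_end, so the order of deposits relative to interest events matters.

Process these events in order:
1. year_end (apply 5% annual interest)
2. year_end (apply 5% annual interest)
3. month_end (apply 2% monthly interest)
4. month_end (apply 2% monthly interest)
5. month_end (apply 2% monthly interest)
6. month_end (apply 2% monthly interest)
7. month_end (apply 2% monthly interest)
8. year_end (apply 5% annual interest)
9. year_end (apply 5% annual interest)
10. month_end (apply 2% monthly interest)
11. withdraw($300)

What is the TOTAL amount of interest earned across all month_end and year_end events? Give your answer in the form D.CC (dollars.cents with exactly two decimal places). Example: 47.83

Answer: 737.69

Derivation:
After 1 (year_end (apply 5% annual interest)): balance=$2100.00 total_interest=$100.00
After 2 (year_end (apply 5% annual interest)): balance=$2205.00 total_interest=$205.00
After 3 (month_end (apply 2% monthly interest)): balance=$2249.10 total_interest=$249.10
After 4 (month_end (apply 2% monthly interest)): balance=$2294.08 total_interest=$294.08
After 5 (month_end (apply 2% monthly interest)): balance=$2339.96 total_interest=$339.96
After 6 (month_end (apply 2% monthly interest)): balance=$2386.75 total_interest=$386.75
After 7 (month_end (apply 2% monthly interest)): balance=$2434.48 total_interest=$434.48
After 8 (year_end (apply 5% annual interest)): balance=$2556.20 total_interest=$556.20
After 9 (year_end (apply 5% annual interest)): balance=$2684.01 total_interest=$684.01
After 10 (month_end (apply 2% monthly interest)): balance=$2737.69 total_interest=$737.69
After 11 (withdraw($300)): balance=$2437.69 total_interest=$737.69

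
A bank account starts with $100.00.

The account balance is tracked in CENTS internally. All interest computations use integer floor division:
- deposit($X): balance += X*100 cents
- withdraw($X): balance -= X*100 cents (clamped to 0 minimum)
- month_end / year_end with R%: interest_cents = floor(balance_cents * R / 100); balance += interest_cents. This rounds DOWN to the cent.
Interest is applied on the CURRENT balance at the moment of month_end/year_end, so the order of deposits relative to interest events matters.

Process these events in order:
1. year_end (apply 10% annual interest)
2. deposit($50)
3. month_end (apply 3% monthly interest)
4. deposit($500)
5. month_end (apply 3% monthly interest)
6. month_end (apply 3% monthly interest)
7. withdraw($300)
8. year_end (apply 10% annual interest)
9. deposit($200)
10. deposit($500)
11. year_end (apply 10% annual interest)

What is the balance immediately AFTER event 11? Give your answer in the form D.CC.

Answer: 1260.38

Derivation:
After 1 (year_end (apply 10% annual interest)): balance=$110.00 total_interest=$10.00
After 2 (deposit($50)): balance=$160.00 total_interest=$10.00
After 3 (month_end (apply 3% monthly interest)): balance=$164.80 total_interest=$14.80
After 4 (deposit($500)): balance=$664.80 total_interest=$14.80
After 5 (month_end (apply 3% monthly interest)): balance=$684.74 total_interest=$34.74
After 6 (month_end (apply 3% monthly interest)): balance=$705.28 total_interest=$55.28
After 7 (withdraw($300)): balance=$405.28 total_interest=$55.28
After 8 (year_end (apply 10% annual interest)): balance=$445.80 total_interest=$95.80
After 9 (deposit($200)): balance=$645.80 total_interest=$95.80
After 10 (deposit($500)): balance=$1145.80 total_interest=$95.80
After 11 (year_end (apply 10% annual interest)): balance=$1260.38 total_interest=$210.38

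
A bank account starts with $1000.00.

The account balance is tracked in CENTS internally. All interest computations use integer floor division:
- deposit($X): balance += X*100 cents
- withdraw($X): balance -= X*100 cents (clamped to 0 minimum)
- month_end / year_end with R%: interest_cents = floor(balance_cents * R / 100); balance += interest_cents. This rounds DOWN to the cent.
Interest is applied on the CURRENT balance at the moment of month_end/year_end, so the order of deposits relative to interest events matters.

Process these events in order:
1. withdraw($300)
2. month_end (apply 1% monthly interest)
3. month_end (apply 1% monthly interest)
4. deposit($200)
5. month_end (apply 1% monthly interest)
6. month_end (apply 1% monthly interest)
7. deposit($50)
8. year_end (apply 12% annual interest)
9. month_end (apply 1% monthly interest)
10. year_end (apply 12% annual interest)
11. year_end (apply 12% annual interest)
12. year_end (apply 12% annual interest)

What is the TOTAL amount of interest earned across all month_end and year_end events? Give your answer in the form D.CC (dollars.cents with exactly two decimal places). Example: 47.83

Answer: 611.32

Derivation:
After 1 (withdraw($300)): balance=$700.00 total_interest=$0.00
After 2 (month_end (apply 1% monthly interest)): balance=$707.00 total_interest=$7.00
After 3 (month_end (apply 1% monthly interest)): balance=$714.07 total_interest=$14.07
After 4 (deposit($200)): balance=$914.07 total_interest=$14.07
After 5 (month_end (apply 1% monthly interest)): balance=$923.21 total_interest=$23.21
After 6 (month_end (apply 1% monthly interest)): balance=$932.44 total_interest=$32.44
After 7 (deposit($50)): balance=$982.44 total_interest=$32.44
After 8 (year_end (apply 12% annual interest)): balance=$1100.33 total_interest=$150.33
After 9 (month_end (apply 1% monthly interest)): balance=$1111.33 total_interest=$161.33
After 10 (year_end (apply 12% annual interest)): balance=$1244.68 total_interest=$294.68
After 11 (year_end (apply 12% annual interest)): balance=$1394.04 total_interest=$444.04
After 12 (year_end (apply 12% annual interest)): balance=$1561.32 total_interest=$611.32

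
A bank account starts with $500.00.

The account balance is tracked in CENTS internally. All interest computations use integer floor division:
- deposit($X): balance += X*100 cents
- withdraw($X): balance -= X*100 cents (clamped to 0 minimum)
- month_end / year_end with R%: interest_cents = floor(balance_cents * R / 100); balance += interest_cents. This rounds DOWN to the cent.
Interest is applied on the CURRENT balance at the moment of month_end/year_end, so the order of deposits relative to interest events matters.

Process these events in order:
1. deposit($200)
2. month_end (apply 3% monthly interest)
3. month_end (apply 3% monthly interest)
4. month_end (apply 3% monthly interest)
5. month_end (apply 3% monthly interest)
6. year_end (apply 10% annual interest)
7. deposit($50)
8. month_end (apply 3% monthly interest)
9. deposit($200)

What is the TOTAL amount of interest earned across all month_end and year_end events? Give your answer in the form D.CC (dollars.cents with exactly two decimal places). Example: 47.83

Answer: 194.11

Derivation:
After 1 (deposit($200)): balance=$700.00 total_interest=$0.00
After 2 (month_end (apply 3% monthly interest)): balance=$721.00 total_interest=$21.00
After 3 (month_end (apply 3% monthly interest)): balance=$742.63 total_interest=$42.63
After 4 (month_end (apply 3% monthly interest)): balance=$764.90 total_interest=$64.90
After 5 (month_end (apply 3% monthly interest)): balance=$787.84 total_interest=$87.84
After 6 (year_end (apply 10% annual interest)): balance=$866.62 total_interest=$166.62
After 7 (deposit($50)): balance=$916.62 total_interest=$166.62
After 8 (month_end (apply 3% monthly interest)): balance=$944.11 total_interest=$194.11
After 9 (deposit($200)): balance=$1144.11 total_interest=$194.11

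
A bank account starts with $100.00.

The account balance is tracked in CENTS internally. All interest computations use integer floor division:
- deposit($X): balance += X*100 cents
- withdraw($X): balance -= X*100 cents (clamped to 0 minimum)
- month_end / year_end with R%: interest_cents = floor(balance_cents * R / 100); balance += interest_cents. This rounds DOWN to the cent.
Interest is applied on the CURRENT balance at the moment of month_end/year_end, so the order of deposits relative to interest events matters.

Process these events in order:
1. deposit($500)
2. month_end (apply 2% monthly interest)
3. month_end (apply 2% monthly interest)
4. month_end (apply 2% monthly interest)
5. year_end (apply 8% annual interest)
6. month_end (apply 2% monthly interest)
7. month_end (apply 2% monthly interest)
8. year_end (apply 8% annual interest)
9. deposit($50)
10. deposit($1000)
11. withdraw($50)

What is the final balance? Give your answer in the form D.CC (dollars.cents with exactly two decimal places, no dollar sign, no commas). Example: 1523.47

Answer: 1772.65

Derivation:
After 1 (deposit($500)): balance=$600.00 total_interest=$0.00
After 2 (month_end (apply 2% monthly interest)): balance=$612.00 total_interest=$12.00
After 3 (month_end (apply 2% monthly interest)): balance=$624.24 total_interest=$24.24
After 4 (month_end (apply 2% monthly interest)): balance=$636.72 total_interest=$36.72
After 5 (year_end (apply 8% annual interest)): balance=$687.65 total_interest=$87.65
After 6 (month_end (apply 2% monthly interest)): balance=$701.40 total_interest=$101.40
After 7 (month_end (apply 2% monthly interest)): balance=$715.42 total_interest=$115.42
After 8 (year_end (apply 8% annual interest)): balance=$772.65 total_interest=$172.65
After 9 (deposit($50)): balance=$822.65 total_interest=$172.65
After 10 (deposit($1000)): balance=$1822.65 total_interest=$172.65
After 11 (withdraw($50)): balance=$1772.65 total_interest=$172.65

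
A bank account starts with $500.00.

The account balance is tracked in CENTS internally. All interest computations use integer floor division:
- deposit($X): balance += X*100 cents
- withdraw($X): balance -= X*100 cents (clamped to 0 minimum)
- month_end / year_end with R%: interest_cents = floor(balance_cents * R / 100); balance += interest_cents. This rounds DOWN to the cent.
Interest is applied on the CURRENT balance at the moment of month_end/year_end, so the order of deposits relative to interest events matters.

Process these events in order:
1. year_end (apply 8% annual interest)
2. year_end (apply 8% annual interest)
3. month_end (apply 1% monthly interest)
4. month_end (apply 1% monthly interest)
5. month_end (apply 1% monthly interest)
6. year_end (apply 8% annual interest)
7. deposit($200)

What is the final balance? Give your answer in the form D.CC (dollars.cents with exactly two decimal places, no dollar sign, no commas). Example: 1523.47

Answer: 848.92

Derivation:
After 1 (year_end (apply 8% annual interest)): balance=$540.00 total_interest=$40.00
After 2 (year_end (apply 8% annual interest)): balance=$583.20 total_interest=$83.20
After 3 (month_end (apply 1% monthly interest)): balance=$589.03 total_interest=$89.03
After 4 (month_end (apply 1% monthly interest)): balance=$594.92 total_interest=$94.92
After 5 (month_end (apply 1% monthly interest)): balance=$600.86 total_interest=$100.86
After 6 (year_end (apply 8% annual interest)): balance=$648.92 total_interest=$148.92
After 7 (deposit($200)): balance=$848.92 total_interest=$148.92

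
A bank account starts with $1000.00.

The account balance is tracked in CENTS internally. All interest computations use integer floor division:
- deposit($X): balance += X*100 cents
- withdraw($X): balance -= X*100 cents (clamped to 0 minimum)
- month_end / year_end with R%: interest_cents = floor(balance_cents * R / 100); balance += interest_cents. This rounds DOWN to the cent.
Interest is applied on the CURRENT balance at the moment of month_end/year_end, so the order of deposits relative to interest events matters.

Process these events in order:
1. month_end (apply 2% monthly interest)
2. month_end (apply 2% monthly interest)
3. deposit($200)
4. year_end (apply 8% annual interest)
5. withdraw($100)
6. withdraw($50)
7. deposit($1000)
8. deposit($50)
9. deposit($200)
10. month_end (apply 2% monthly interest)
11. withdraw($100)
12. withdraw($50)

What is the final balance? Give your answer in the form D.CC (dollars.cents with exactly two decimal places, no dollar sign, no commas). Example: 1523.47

After 1 (month_end (apply 2% monthly interest)): balance=$1020.00 total_interest=$20.00
After 2 (month_end (apply 2% monthly interest)): balance=$1040.40 total_interest=$40.40
After 3 (deposit($200)): balance=$1240.40 total_interest=$40.40
After 4 (year_end (apply 8% annual interest)): balance=$1339.63 total_interest=$139.63
After 5 (withdraw($100)): balance=$1239.63 total_interest=$139.63
After 6 (withdraw($50)): balance=$1189.63 total_interest=$139.63
After 7 (deposit($1000)): balance=$2189.63 total_interest=$139.63
After 8 (deposit($50)): balance=$2239.63 total_interest=$139.63
After 9 (deposit($200)): balance=$2439.63 total_interest=$139.63
After 10 (month_end (apply 2% monthly interest)): balance=$2488.42 total_interest=$188.42
After 11 (withdraw($100)): balance=$2388.42 total_interest=$188.42
After 12 (withdraw($50)): balance=$2338.42 total_interest=$188.42

Answer: 2338.42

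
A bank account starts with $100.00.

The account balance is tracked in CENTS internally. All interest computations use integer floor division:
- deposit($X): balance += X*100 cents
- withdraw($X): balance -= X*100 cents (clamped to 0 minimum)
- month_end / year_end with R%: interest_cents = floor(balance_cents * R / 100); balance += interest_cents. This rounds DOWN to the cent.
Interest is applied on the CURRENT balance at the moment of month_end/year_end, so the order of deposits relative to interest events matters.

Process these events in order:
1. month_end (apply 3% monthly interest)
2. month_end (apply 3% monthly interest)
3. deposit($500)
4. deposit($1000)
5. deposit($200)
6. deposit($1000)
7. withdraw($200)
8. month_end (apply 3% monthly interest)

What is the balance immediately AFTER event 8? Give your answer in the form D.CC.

After 1 (month_end (apply 3% monthly interest)): balance=$103.00 total_interest=$3.00
After 2 (month_end (apply 3% monthly interest)): balance=$106.09 total_interest=$6.09
After 3 (deposit($500)): balance=$606.09 total_interest=$6.09
After 4 (deposit($1000)): balance=$1606.09 total_interest=$6.09
After 5 (deposit($200)): balance=$1806.09 total_interest=$6.09
After 6 (deposit($1000)): balance=$2806.09 total_interest=$6.09
After 7 (withdraw($200)): balance=$2606.09 total_interest=$6.09
After 8 (month_end (apply 3% monthly interest)): balance=$2684.27 total_interest=$84.27

Answer: 2684.27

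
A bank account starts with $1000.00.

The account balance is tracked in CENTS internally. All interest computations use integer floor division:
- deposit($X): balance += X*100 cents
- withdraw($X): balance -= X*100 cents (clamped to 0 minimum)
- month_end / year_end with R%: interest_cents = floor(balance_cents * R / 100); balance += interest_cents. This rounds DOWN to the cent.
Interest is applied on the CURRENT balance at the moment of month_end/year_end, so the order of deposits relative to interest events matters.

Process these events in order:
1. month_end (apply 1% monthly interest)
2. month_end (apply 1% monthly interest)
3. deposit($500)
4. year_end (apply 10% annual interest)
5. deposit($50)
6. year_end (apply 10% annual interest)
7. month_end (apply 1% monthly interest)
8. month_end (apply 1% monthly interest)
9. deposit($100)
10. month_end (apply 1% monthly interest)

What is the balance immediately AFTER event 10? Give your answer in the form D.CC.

Answer: 2052.71

Derivation:
After 1 (month_end (apply 1% monthly interest)): balance=$1010.00 total_interest=$10.00
After 2 (month_end (apply 1% monthly interest)): balance=$1020.10 total_interest=$20.10
After 3 (deposit($500)): balance=$1520.10 total_interest=$20.10
After 4 (year_end (apply 10% annual interest)): balance=$1672.11 total_interest=$172.11
After 5 (deposit($50)): balance=$1722.11 total_interest=$172.11
After 6 (year_end (apply 10% annual interest)): balance=$1894.32 total_interest=$344.32
After 7 (month_end (apply 1% monthly interest)): balance=$1913.26 total_interest=$363.26
After 8 (month_end (apply 1% monthly interest)): balance=$1932.39 total_interest=$382.39
After 9 (deposit($100)): balance=$2032.39 total_interest=$382.39
After 10 (month_end (apply 1% monthly interest)): balance=$2052.71 total_interest=$402.71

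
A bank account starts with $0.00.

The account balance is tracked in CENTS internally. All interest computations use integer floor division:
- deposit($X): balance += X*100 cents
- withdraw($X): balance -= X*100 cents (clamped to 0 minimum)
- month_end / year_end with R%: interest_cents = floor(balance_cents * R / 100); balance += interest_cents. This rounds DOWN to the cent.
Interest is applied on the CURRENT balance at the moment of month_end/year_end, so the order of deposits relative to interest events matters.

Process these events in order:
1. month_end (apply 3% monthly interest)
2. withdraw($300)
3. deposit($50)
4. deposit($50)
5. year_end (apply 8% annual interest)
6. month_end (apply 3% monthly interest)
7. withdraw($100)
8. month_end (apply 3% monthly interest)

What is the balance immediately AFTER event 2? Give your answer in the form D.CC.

Answer: 0.00

Derivation:
After 1 (month_end (apply 3% monthly interest)): balance=$0.00 total_interest=$0.00
After 2 (withdraw($300)): balance=$0.00 total_interest=$0.00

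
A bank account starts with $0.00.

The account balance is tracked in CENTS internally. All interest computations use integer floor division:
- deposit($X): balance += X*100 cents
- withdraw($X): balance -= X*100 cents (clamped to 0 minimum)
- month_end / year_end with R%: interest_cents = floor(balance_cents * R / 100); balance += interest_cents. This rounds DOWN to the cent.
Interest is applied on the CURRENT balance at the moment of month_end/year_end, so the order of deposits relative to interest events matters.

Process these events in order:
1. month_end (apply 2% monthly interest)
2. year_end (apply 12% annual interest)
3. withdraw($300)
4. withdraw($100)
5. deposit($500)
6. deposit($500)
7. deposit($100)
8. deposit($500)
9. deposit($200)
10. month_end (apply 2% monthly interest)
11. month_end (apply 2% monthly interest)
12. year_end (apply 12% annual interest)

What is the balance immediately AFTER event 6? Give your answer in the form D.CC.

After 1 (month_end (apply 2% monthly interest)): balance=$0.00 total_interest=$0.00
After 2 (year_end (apply 12% annual interest)): balance=$0.00 total_interest=$0.00
After 3 (withdraw($300)): balance=$0.00 total_interest=$0.00
After 4 (withdraw($100)): balance=$0.00 total_interest=$0.00
After 5 (deposit($500)): balance=$500.00 total_interest=$0.00
After 6 (deposit($500)): balance=$1000.00 total_interest=$0.00

Answer: 1000.00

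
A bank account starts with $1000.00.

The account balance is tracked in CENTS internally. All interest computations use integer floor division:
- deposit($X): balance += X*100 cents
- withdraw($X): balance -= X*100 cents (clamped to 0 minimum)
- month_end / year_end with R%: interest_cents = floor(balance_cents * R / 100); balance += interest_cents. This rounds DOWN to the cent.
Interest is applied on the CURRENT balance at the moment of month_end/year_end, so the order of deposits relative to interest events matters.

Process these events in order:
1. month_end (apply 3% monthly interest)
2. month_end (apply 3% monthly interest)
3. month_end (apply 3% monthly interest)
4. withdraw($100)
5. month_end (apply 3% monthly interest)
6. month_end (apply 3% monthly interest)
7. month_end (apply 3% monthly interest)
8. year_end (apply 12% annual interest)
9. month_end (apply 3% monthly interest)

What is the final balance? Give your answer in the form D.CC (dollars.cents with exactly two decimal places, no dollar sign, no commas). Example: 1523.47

After 1 (month_end (apply 3% monthly interest)): balance=$1030.00 total_interest=$30.00
After 2 (month_end (apply 3% monthly interest)): balance=$1060.90 total_interest=$60.90
After 3 (month_end (apply 3% monthly interest)): balance=$1092.72 total_interest=$92.72
After 4 (withdraw($100)): balance=$992.72 total_interest=$92.72
After 5 (month_end (apply 3% monthly interest)): balance=$1022.50 total_interest=$122.50
After 6 (month_end (apply 3% monthly interest)): balance=$1053.17 total_interest=$153.17
After 7 (month_end (apply 3% monthly interest)): balance=$1084.76 total_interest=$184.76
After 8 (year_end (apply 12% annual interest)): balance=$1214.93 total_interest=$314.93
After 9 (month_end (apply 3% monthly interest)): balance=$1251.37 total_interest=$351.37

Answer: 1251.37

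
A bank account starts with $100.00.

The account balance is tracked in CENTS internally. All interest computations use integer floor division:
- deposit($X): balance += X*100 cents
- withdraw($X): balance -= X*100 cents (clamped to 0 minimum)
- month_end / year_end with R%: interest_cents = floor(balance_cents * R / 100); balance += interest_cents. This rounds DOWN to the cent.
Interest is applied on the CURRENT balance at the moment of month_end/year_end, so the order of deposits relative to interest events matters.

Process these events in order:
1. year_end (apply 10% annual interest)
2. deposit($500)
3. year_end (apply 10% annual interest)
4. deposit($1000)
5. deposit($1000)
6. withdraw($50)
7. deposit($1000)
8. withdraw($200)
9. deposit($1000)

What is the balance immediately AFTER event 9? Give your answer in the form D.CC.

After 1 (year_end (apply 10% annual interest)): balance=$110.00 total_interest=$10.00
After 2 (deposit($500)): balance=$610.00 total_interest=$10.00
After 3 (year_end (apply 10% annual interest)): balance=$671.00 total_interest=$71.00
After 4 (deposit($1000)): balance=$1671.00 total_interest=$71.00
After 5 (deposit($1000)): balance=$2671.00 total_interest=$71.00
After 6 (withdraw($50)): balance=$2621.00 total_interest=$71.00
After 7 (deposit($1000)): balance=$3621.00 total_interest=$71.00
After 8 (withdraw($200)): balance=$3421.00 total_interest=$71.00
After 9 (deposit($1000)): balance=$4421.00 total_interest=$71.00

Answer: 4421.00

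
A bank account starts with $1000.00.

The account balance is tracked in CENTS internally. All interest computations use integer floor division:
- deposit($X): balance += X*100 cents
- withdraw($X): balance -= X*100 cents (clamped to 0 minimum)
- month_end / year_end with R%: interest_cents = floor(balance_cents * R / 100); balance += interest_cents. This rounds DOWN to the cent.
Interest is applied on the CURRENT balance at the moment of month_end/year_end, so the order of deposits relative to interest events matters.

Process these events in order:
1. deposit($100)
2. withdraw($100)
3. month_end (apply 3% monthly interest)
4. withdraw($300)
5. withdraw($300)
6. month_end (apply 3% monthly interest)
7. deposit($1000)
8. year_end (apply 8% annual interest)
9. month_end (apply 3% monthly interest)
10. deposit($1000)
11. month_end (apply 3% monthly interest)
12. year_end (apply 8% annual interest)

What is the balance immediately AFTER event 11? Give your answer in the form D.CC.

Answer: 2683.22

Derivation:
After 1 (deposit($100)): balance=$1100.00 total_interest=$0.00
After 2 (withdraw($100)): balance=$1000.00 total_interest=$0.00
After 3 (month_end (apply 3% monthly interest)): balance=$1030.00 total_interest=$30.00
After 4 (withdraw($300)): balance=$730.00 total_interest=$30.00
After 5 (withdraw($300)): balance=$430.00 total_interest=$30.00
After 6 (month_end (apply 3% monthly interest)): balance=$442.90 total_interest=$42.90
After 7 (deposit($1000)): balance=$1442.90 total_interest=$42.90
After 8 (year_end (apply 8% annual interest)): balance=$1558.33 total_interest=$158.33
After 9 (month_end (apply 3% monthly interest)): balance=$1605.07 total_interest=$205.07
After 10 (deposit($1000)): balance=$2605.07 total_interest=$205.07
After 11 (month_end (apply 3% monthly interest)): balance=$2683.22 total_interest=$283.22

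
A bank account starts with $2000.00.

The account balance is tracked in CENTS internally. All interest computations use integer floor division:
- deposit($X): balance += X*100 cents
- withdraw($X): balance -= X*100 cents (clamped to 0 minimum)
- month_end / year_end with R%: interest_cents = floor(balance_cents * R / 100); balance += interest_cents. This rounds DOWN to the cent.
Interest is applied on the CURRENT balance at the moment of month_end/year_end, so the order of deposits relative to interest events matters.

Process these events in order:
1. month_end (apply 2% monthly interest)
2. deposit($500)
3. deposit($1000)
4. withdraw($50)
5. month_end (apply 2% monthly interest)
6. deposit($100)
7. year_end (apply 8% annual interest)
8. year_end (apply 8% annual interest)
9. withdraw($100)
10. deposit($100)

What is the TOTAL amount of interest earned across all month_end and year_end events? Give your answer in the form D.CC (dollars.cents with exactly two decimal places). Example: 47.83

Answer: 718.78

Derivation:
After 1 (month_end (apply 2% monthly interest)): balance=$2040.00 total_interest=$40.00
After 2 (deposit($500)): balance=$2540.00 total_interest=$40.00
After 3 (deposit($1000)): balance=$3540.00 total_interest=$40.00
After 4 (withdraw($50)): balance=$3490.00 total_interest=$40.00
After 5 (month_end (apply 2% monthly interest)): balance=$3559.80 total_interest=$109.80
After 6 (deposit($100)): balance=$3659.80 total_interest=$109.80
After 7 (year_end (apply 8% annual interest)): balance=$3952.58 total_interest=$402.58
After 8 (year_end (apply 8% annual interest)): balance=$4268.78 total_interest=$718.78
After 9 (withdraw($100)): balance=$4168.78 total_interest=$718.78
After 10 (deposit($100)): balance=$4268.78 total_interest=$718.78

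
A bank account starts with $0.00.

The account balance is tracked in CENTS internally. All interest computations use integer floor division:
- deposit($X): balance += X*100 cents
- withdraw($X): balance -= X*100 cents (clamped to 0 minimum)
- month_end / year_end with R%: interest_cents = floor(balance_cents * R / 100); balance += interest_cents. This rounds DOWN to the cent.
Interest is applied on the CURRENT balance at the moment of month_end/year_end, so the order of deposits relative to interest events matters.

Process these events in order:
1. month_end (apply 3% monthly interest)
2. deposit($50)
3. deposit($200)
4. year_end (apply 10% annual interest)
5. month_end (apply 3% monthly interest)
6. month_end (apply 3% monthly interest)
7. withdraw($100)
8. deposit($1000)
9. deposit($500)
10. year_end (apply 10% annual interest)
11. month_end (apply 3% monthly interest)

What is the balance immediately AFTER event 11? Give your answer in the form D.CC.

After 1 (month_end (apply 3% monthly interest)): balance=$0.00 total_interest=$0.00
After 2 (deposit($50)): balance=$50.00 total_interest=$0.00
After 3 (deposit($200)): balance=$250.00 total_interest=$0.00
After 4 (year_end (apply 10% annual interest)): balance=$275.00 total_interest=$25.00
After 5 (month_end (apply 3% monthly interest)): balance=$283.25 total_interest=$33.25
After 6 (month_end (apply 3% monthly interest)): balance=$291.74 total_interest=$41.74
After 7 (withdraw($100)): balance=$191.74 total_interest=$41.74
After 8 (deposit($1000)): balance=$1191.74 total_interest=$41.74
After 9 (deposit($500)): balance=$1691.74 total_interest=$41.74
After 10 (year_end (apply 10% annual interest)): balance=$1860.91 total_interest=$210.91
After 11 (month_end (apply 3% monthly interest)): balance=$1916.73 total_interest=$266.73

Answer: 1916.73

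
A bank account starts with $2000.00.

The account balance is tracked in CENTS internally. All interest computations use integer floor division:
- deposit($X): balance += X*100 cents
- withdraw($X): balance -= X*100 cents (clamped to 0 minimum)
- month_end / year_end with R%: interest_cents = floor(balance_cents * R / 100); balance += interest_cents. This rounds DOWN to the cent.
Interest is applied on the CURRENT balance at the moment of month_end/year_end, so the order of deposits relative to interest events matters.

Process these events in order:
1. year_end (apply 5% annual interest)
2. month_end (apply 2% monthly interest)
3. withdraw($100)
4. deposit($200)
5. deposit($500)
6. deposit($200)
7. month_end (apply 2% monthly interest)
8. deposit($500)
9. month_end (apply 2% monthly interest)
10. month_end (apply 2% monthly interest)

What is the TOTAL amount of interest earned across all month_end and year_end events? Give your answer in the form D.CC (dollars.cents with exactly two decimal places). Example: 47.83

Answer: 342.26

Derivation:
After 1 (year_end (apply 5% annual interest)): balance=$2100.00 total_interest=$100.00
After 2 (month_end (apply 2% monthly interest)): balance=$2142.00 total_interest=$142.00
After 3 (withdraw($100)): balance=$2042.00 total_interest=$142.00
After 4 (deposit($200)): balance=$2242.00 total_interest=$142.00
After 5 (deposit($500)): balance=$2742.00 total_interest=$142.00
After 6 (deposit($200)): balance=$2942.00 total_interest=$142.00
After 7 (month_end (apply 2% monthly interest)): balance=$3000.84 total_interest=$200.84
After 8 (deposit($500)): balance=$3500.84 total_interest=$200.84
After 9 (month_end (apply 2% monthly interest)): balance=$3570.85 total_interest=$270.85
After 10 (month_end (apply 2% monthly interest)): balance=$3642.26 total_interest=$342.26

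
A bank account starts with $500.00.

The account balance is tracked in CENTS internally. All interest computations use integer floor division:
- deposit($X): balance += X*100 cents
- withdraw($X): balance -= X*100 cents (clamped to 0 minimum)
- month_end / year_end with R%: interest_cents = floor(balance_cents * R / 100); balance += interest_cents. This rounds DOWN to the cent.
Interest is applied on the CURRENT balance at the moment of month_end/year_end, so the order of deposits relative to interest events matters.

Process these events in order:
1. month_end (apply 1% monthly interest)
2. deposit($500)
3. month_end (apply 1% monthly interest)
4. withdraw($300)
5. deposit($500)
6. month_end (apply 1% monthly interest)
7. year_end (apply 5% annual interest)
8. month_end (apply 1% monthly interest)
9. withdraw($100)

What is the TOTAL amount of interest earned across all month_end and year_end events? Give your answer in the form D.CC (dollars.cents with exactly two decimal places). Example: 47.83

Answer: 101.44

Derivation:
After 1 (month_end (apply 1% monthly interest)): balance=$505.00 total_interest=$5.00
After 2 (deposit($500)): balance=$1005.00 total_interest=$5.00
After 3 (month_end (apply 1% monthly interest)): balance=$1015.05 total_interest=$15.05
After 4 (withdraw($300)): balance=$715.05 total_interest=$15.05
After 5 (deposit($500)): balance=$1215.05 total_interest=$15.05
After 6 (month_end (apply 1% monthly interest)): balance=$1227.20 total_interest=$27.20
After 7 (year_end (apply 5% annual interest)): balance=$1288.56 total_interest=$88.56
After 8 (month_end (apply 1% monthly interest)): balance=$1301.44 total_interest=$101.44
After 9 (withdraw($100)): balance=$1201.44 total_interest=$101.44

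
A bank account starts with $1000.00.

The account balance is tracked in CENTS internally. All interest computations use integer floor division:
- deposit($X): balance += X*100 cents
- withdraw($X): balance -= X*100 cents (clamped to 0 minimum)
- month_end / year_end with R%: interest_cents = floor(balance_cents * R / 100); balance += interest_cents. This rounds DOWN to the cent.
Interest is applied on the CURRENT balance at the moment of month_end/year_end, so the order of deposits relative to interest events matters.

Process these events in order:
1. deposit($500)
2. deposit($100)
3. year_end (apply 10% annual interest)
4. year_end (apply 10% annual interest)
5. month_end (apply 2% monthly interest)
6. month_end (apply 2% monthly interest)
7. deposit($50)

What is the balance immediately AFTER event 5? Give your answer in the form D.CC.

Answer: 1974.72

Derivation:
After 1 (deposit($500)): balance=$1500.00 total_interest=$0.00
After 2 (deposit($100)): balance=$1600.00 total_interest=$0.00
After 3 (year_end (apply 10% annual interest)): balance=$1760.00 total_interest=$160.00
After 4 (year_end (apply 10% annual interest)): balance=$1936.00 total_interest=$336.00
After 5 (month_end (apply 2% monthly interest)): balance=$1974.72 total_interest=$374.72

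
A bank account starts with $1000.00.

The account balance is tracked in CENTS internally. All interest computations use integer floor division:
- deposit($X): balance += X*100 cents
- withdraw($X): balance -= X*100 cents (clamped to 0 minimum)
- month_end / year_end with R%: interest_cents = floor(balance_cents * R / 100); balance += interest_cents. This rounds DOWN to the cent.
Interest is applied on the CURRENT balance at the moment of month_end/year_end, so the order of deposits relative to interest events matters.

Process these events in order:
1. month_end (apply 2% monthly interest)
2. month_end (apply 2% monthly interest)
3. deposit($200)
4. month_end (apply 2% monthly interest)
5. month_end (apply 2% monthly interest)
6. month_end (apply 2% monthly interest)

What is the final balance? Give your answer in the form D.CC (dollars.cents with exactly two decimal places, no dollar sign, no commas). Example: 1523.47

Answer: 1316.31

Derivation:
After 1 (month_end (apply 2% monthly interest)): balance=$1020.00 total_interest=$20.00
After 2 (month_end (apply 2% monthly interest)): balance=$1040.40 total_interest=$40.40
After 3 (deposit($200)): balance=$1240.40 total_interest=$40.40
After 4 (month_end (apply 2% monthly interest)): balance=$1265.20 total_interest=$65.20
After 5 (month_end (apply 2% monthly interest)): balance=$1290.50 total_interest=$90.50
After 6 (month_end (apply 2% monthly interest)): balance=$1316.31 total_interest=$116.31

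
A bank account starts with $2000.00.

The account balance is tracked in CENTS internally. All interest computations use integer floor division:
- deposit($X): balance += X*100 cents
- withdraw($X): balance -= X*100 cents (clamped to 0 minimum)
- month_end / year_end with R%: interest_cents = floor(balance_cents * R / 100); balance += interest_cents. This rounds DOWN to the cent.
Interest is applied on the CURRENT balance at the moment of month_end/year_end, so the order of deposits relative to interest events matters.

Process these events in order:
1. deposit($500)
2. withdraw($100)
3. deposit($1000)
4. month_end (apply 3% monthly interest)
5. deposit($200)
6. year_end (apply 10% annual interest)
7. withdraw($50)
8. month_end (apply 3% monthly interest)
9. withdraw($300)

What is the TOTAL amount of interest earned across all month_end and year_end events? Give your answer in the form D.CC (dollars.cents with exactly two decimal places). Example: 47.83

Answer: 592.86

Derivation:
After 1 (deposit($500)): balance=$2500.00 total_interest=$0.00
After 2 (withdraw($100)): balance=$2400.00 total_interest=$0.00
After 3 (deposit($1000)): balance=$3400.00 total_interest=$0.00
After 4 (month_end (apply 3% monthly interest)): balance=$3502.00 total_interest=$102.00
After 5 (deposit($200)): balance=$3702.00 total_interest=$102.00
After 6 (year_end (apply 10% annual interest)): balance=$4072.20 total_interest=$472.20
After 7 (withdraw($50)): balance=$4022.20 total_interest=$472.20
After 8 (month_end (apply 3% monthly interest)): balance=$4142.86 total_interest=$592.86
After 9 (withdraw($300)): balance=$3842.86 total_interest=$592.86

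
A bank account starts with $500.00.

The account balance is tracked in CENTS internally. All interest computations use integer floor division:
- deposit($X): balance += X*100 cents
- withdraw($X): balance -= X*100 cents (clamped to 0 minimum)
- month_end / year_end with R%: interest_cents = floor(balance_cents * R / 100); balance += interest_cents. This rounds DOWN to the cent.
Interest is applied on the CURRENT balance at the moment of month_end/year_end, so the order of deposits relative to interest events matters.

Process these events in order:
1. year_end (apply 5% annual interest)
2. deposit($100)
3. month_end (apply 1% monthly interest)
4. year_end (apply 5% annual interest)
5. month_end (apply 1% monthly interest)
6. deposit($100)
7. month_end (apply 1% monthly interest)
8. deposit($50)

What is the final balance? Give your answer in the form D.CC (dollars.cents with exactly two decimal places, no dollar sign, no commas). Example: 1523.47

Answer: 827.12

Derivation:
After 1 (year_end (apply 5% annual interest)): balance=$525.00 total_interest=$25.00
After 2 (deposit($100)): balance=$625.00 total_interest=$25.00
After 3 (month_end (apply 1% monthly interest)): balance=$631.25 total_interest=$31.25
After 4 (year_end (apply 5% annual interest)): balance=$662.81 total_interest=$62.81
After 5 (month_end (apply 1% monthly interest)): balance=$669.43 total_interest=$69.43
After 6 (deposit($100)): balance=$769.43 total_interest=$69.43
After 7 (month_end (apply 1% monthly interest)): balance=$777.12 total_interest=$77.12
After 8 (deposit($50)): balance=$827.12 total_interest=$77.12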